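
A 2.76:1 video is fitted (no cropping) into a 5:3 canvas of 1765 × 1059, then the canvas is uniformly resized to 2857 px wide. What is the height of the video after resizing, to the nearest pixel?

At 1765×1059 the video is width-limited, so height = 1765 / 2.760 ≈ 639.49 px.
Scaling 1765 → 2857 is ×1.6187, so the height becomes 639.49 × 1.6187 ≈ 1035.14 px.

1035 px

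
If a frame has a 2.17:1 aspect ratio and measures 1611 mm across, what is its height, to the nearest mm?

742 mm

Height = 1611 / 2.170 = 742.40.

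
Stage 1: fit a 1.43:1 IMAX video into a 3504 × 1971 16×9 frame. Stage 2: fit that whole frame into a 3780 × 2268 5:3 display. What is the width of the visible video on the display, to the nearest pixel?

3041 px

Inside the 3504×1971 canvas the video is height-limited at 2818.53 × 1971.00.
The 16×9 canvas is width-limited in 3780×2268, giving 3780.00 × 2126.25; scale factor 1.0788.
The video scales with it: width 2818.53 × 1.0788 ≈ 3040.54.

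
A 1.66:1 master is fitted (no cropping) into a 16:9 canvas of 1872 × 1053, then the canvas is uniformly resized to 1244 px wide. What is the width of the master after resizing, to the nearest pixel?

1162 px

Fitted into 1872×1053, the master spans the height; its width is 1053 × 1.660 ≈ 1747.98 px.
Scaling 1872 → 1244 is ×0.6645, so the width becomes 1747.98 × 0.6645 ≈ 1161.59 px.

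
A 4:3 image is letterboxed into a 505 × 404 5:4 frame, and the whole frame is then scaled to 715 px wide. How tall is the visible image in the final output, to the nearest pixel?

536 px

At 505×404 the image is width-limited, so height = 505 × 3/4 ≈ 378.75 px.
The frame scales by 715/505 = 1.4158; 378.75 × 1.4158 ≈ 536.25 px.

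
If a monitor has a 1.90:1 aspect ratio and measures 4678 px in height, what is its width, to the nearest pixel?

8888 px

At 1.90:1, 4678 × 1.900 ≈ 8888.20.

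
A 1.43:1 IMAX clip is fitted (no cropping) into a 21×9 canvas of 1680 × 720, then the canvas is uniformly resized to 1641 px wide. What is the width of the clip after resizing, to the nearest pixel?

Fitted into 1680×720, the clip spans the height; its width is 720 × 1.430 ≈ 1029.60 px.
Resizing to 1641 px wide multiplies everything by 0.9768: 1029.60 → 1005.70 px.

1006 px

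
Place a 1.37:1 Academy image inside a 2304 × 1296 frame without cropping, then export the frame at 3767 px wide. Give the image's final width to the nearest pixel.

Fitted into 2304×1296, the image spans the height; its width is 1296 × 1.370 ≈ 1775.52 px.
Scaling 2304 → 3767 is ×1.6350, so the width becomes 1775.52 × 1.6350 ≈ 2902.94 px.

2903 px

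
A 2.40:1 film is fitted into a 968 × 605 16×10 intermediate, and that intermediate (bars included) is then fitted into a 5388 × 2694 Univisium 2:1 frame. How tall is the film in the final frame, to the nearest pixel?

2.40:1 in 968×605: fills the width, so the film is 968.00 × 403.33.
The 16×10 canvas is height-limited in 5388×2694, giving 4310.40 × 2694.00; scale factor 4.4529.
The film scales with it: height 403.33 × 4.4529 ≈ 1796.00.

1796 px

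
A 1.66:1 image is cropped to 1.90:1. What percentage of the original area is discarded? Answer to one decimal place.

12.6%

1.90:1 is wider than 1.66:1, so the crop keeps the full width and trims the height.
(1.660)/(1.900) ≈ 0.874 of the area survives, leaving 12.63% discarded.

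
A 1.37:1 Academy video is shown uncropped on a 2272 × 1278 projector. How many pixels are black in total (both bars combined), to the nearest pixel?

666017 pixels

1.37:1 Academy is narrower than 16×9, so it spans the full height.
The video is 1278 × 1.370 ≈ 1750.8600 px wide.
2272 − 1750.8600 = 521.1400 px of bars.
Across the 1278-px span: 521.1400 × 1278 ≈ 666017 px.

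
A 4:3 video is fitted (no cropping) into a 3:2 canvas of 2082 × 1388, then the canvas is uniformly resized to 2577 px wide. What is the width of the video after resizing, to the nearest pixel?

In the 2082×1388 frame the video fills the height: width = 1388 × 4/3 ≈ 1850.67 px.
Resizing to 2577 px wide multiplies everything by 1.2378: 1850.67 → 2290.67 px.

2291 px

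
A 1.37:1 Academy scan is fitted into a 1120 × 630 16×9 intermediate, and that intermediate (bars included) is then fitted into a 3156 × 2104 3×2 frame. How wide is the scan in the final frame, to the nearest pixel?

First fit — 1.37:1 Academy into 1120×630 spans the height: 863.10 × 630.00.
Second fit — the 16×9 canvas into 3156×2104 spans the width: 3156.00 × 1775.25 (×2.8179 from 1120×630).
So the scan's width is 863.10 × 2.8179 ≈ 2432.09.

2432 px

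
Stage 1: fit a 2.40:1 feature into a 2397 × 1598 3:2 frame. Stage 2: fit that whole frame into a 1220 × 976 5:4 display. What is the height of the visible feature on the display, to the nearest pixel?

508 px

First fit — 2.40:1 into 2397×1598 spans the width: 2397.00 × 998.75.
The 3:2 canvas is width-limited in 1220×976, giving 1220.00 × 813.33; scale factor 0.5090.
The feature scales with it: height 998.75 × 0.5090 ≈ 508.33.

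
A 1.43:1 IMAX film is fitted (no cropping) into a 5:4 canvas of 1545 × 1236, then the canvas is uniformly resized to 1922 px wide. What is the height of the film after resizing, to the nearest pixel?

At 1545×1236 the film is width-limited, so height = 1545 / 1.430 ≈ 1080.42 px.
The frame scales by 1922/1545 = 1.2440; 1080.42 × 1.2440 ≈ 1344.06 px.

1344 px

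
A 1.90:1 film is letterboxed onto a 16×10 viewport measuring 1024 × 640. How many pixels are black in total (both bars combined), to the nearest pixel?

Since 1.900 > 1.600, the film is width-limited.
That makes the image 538.9474 px tall (1024 / 1.900).
640 − 538.9474 = 101.0526 px of bars.
That's 101.0526 × 1024 ≈ 103478 black pixels.

103478 pixels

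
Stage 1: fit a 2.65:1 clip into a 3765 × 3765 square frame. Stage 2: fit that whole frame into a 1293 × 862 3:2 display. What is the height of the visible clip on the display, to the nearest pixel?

325 px

2.65:1 in 3765×3765: fills the width, so the clip is 3765.00 × 1420.75.
square in 1293×862: fills the height, so the intermediate becomes 862.00 × 862.00 — a scale of ×0.2290.
Applying the same ×0.2290: 1420.75 → 325.28.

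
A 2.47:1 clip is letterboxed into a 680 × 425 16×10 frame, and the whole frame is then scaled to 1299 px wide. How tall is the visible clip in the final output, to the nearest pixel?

526 px

In the 680×425 frame the clip fills the width: height = 680 / 2.470 ≈ 275.30 px.
The frame scales by 1299/680 = 1.9103; 275.30 × 1.9103 ≈ 525.91 px.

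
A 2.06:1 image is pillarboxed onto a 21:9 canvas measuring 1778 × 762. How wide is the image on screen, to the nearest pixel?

2.06:1 is narrower than 21:9, so it spans the full height.
The image is 762 × 2.060 ≈ 1569.72 px wide.

1570 px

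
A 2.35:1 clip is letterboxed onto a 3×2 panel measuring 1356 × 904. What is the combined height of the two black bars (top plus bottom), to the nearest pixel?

2.35:1 is wider than 3×2, so it spans the full width.
Content height = 1356 / 2.350 ≈ 577.02 px.
904 − 577.02 = 326.98 px of bars.

327 px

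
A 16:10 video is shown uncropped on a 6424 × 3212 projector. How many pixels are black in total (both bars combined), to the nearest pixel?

4126778 pixels

16:10 (1.600) < Univisium 2:1 (2.000), so the video fills the height.
The video is 3212 × 16/10 ≈ 5139.2000 px wide.
Black = 6424 − 5139.2000 = 1284.8000 px.
That's 1284.8000 × 3212 ≈ 4126778 black pixels.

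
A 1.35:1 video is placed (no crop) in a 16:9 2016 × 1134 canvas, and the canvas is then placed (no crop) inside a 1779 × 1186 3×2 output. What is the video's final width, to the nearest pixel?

1351 px

1.35:1 in 2016×1134: fills the height, so the video is 1530.90 × 1134.00.
Second fit — the 16:9 canvas into 1779×1186 spans the width: 1779.00 × 1000.69 (×0.8824 from 2016×1134).
Applying the same ×0.8824: 1530.90 → 1350.93.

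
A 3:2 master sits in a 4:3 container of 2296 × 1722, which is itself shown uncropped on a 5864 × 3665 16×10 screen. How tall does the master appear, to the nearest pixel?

3258 px

Inside the 2296×1722 canvas the master is width-limited at 2296.00 × 1530.67.
4:3 in 5864×3665: fills the height, so the intermediate becomes 4886.67 × 3665.00 — a scale of ×2.1283.
The master scales with it: height 1530.67 × 2.1283 ≈ 3257.78.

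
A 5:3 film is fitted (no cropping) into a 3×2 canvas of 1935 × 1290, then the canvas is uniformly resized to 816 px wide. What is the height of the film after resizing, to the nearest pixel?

490 px

In the 1935×1290 frame the film fills the width: height = 1935 × 3/5 ≈ 1161.00 px.
The frame scales by 816/1935 = 0.4217; 1161.00 × 0.4217 ≈ 489.60 px.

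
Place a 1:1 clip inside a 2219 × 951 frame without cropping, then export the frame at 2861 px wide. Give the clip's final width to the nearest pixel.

1226 px

In the 2219×951 frame the clip fills the height: width = 951 × 1/1 ≈ 951.00 px.
The frame scales by 2861/2219 = 1.2893; 951.00 × 1.2893 ≈ 1226.14 px.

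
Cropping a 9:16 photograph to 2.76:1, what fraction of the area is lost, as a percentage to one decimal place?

79.6%

The width stays; only height is cut (since 2.76:1 is wider than 9:16).
(0.562)/(2.760) ≈ 0.204 of the area survives, leaving 79.62% discarded.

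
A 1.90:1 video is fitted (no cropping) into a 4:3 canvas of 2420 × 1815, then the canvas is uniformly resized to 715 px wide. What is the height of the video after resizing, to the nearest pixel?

376 px

Fitted into 2420×1815, the video spans the width; its height is 2420 / 1.900 ≈ 1273.68 px.
The frame scales by 715/2420 = 0.2955; 1273.68 × 0.2955 ≈ 376.32 px.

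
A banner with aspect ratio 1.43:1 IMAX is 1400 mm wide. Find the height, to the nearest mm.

Height = 1400 / 1.430 = 979.02.

979 mm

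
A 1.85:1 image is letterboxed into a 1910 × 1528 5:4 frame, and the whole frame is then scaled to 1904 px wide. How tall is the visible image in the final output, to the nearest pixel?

In the 1910×1528 frame the image fills the width: height = 1910 / 1.850 ≈ 1032.43 px.
The frame scales by 1904/1910 = 0.9969; 1032.43 × 0.9969 ≈ 1029.19 px.

1029 px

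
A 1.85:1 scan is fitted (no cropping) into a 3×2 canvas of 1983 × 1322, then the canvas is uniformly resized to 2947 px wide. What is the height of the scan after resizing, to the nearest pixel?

1593 px

In the 1983×1322 frame the scan fills the width: height = 1983 / 1.850 ≈ 1071.89 px.
Scaling 1983 → 2947 is ×1.4861, so the height becomes 1071.89 × 1.4861 ≈ 1592.97 px.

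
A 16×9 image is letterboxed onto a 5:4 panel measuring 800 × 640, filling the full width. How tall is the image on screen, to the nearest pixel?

450 px

The image is 800 × 9/16 ≈ 450.00 px tall.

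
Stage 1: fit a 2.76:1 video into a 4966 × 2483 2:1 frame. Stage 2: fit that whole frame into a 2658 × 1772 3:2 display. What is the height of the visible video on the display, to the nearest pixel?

963 px

Inside the 4966×2483 canvas the video is width-limited at 4966.00 × 1799.28.
The 2:1 canvas is width-limited in 2658×1772, giving 2658.00 × 1329.00; scale factor 0.5352.
Applying the same ×0.5352: 1799.28 → 963.04.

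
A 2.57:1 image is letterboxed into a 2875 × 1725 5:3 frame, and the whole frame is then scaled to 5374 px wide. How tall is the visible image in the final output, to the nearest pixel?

In the 2875×1725 frame the image fills the width: height = 2875 / 2.570 ≈ 1118.68 px.
Scaling 2875 → 5374 is ×1.8692, so the height becomes 1118.68 × 1.8692 ≈ 2091.05 px.

2091 px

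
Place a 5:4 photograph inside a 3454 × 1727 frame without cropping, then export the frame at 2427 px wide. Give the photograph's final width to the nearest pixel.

1517 px

At 3454×1727 the photograph is height-limited, so width = 1727 × 5/4 ≈ 2158.75 px.
Resizing to 2427 px wide multiplies everything by 0.7027: 2158.75 → 1516.88 px.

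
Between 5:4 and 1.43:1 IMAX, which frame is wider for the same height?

1.43:1 IMAX

5:4 = 1.25 and 1.43; 1.43 > 1.25.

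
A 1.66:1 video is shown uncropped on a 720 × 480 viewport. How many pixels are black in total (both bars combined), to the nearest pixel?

1.66:1 is wider than 3×2, so it spans the full width.
Content height = 720 / 1.660 ≈ 433.7349 px.
480 − 433.7349 = 46.2651 px of bars.
That's 46.2651 × 720 ≈ 33311 black pixels.

33311 pixels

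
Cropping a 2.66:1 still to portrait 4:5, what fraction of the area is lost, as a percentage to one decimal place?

The height stays; only width is cut (since portrait 4:5 is narrower than 2.66:1).
Area ratio = (0.800)/(2.660) = 30.08%; the remaining 69.92% is cropped out.

69.9%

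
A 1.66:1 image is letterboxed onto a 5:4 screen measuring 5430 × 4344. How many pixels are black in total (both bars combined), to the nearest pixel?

5825932 pixels

Since 1.660 > 1.250, the image is width-limited.
The image is 5430 / 1.660 ≈ 3271.0843 px tall.
4344 − 3271.0843 = 1072.9157 px of bars.
Across the 5430-px span: 1072.9157 × 5430 ≈ 5825932 px.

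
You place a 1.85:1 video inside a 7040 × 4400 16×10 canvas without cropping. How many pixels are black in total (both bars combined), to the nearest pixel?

Since 1.850 > 1.600, the video is width-limited.
The video is 7040 / 1.850 ≈ 3805.4054 px tall.
4400 − 3805.4054 = 594.5946 px of bars.
That's 594.5946 × 7040 ≈ 4185946 black pixels.

4185946 pixels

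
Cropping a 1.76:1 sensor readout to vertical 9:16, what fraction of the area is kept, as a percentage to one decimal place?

32.0%

Going from 1.76:1 to vertical 9:16 means cutting width while keeping height.
Area ratio = (0.562)/(1.760) = 31.96% retained.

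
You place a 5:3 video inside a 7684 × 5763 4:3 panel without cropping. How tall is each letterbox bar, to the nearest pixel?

5:3 is wider than 4:3, so it spans the full width.
Content height = 7684 × 3/5 ≈ 4610.40 px.
5763 − 4610.40 = 1152.60 px of bars (576.30 each).

576 px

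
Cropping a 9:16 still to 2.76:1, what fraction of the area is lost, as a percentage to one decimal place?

79.6%

2.76:1 is wider than 9:16, so the crop keeps the full width and trims the height.
(0.562)/(2.760) ≈ 0.204 of the area survives, leaving 79.62% discarded.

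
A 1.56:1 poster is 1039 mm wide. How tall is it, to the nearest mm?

666 mm

At 1.56:1, 1039 / 1.560 ≈ 666.03.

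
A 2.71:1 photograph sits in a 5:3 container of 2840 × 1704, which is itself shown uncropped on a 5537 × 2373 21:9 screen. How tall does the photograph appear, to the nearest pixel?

First fit — 2.71:1 into 2840×1704 spans the width: 2840.00 × 1047.97.
5:3 in 5537×2373: fills the height, so the intermediate becomes 3955.00 × 2373.00 — a scale of ×1.3926.
So the photograph's height is 1047.97 × 1.3926 ≈ 1459.41.

1459 px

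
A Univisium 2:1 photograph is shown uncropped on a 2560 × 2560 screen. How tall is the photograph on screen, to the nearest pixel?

Since 2.000 > 1.000, the photograph is width-limited.
That makes the image 1280.00 px tall (2560 × 1/2).

1280 px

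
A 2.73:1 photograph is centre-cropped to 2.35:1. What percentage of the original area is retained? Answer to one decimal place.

2.35:1 is narrower than 2.73:1, so the crop keeps the full height and trims the width.
Fraction kept = (2.350)/(2.730) ≈ 86.08%.

86.1%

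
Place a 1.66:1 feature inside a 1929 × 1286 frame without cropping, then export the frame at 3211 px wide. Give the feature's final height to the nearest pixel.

1934 px

In the 1929×1286 frame the feature fills the width: height = 1929 / 1.660 ≈ 1162.05 px.
The frame scales by 3211/1929 = 1.6646; 1162.05 × 1.6646 ≈ 1934.34 px.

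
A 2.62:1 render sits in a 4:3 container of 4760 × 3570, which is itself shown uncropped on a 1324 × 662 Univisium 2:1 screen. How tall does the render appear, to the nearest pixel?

337 px

First fit — 2.62:1 into 4760×3570 spans the width: 4760.00 × 1816.79.
Second fit — the 4:3 canvas into 1324×662 spans the height: 882.67 × 662.00 (×0.1854 from 4760×3570).
So the render's height is 1816.79 × 0.1854 ≈ 336.90.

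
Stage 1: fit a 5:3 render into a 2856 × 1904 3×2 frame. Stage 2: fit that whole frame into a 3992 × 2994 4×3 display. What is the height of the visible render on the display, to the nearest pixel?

2395 px

Inside the 2856×1904 canvas the render is width-limited at 2856.00 × 1713.60.
Second fit — the 3×2 canvas into 3992×2994 spans the width: 3992.00 × 2661.33 (×1.3978 from 2856×1904).
So the render's height is 1713.60 × 1.3978 ≈ 2395.20.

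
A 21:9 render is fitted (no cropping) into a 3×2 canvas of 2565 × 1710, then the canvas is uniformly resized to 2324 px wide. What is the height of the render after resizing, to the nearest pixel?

In the 2565×1710 frame the render fills the width: height = 2565 × 9/21 ≈ 1099.29 px.
Scaling 2565 → 2324 is ×0.9060, so the height becomes 1099.29 × 0.9060 ≈ 996.00 px.

996 px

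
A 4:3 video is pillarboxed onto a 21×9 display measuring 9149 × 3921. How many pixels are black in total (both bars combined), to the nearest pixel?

15374241 pixels

Since 1.333 < 2.333, the video is height-limited.
That makes the image 5228.0000 px wide (3921 × 4/3).
Black = 9149 − 5228.0000 = 3921.0000 px.
Bar area = 3921.0000 × 3921 ≈ 15374241 px.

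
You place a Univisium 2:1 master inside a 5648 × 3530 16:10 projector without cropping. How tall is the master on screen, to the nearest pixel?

2824 px

Univisium 2:1 is wider than 16:10, so it spans the full width.
Content height = 5648 × 1/2 ≈ 2824.00 px.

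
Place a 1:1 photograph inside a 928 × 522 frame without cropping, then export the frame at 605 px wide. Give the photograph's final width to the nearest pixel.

In the 928×522 frame the photograph fills the height: width = 522 × 1/1 ≈ 522.00 px.
Scaling 928 → 605 is ×0.6519, so the width becomes 522.00 × 0.6519 ≈ 340.31 px.

340 px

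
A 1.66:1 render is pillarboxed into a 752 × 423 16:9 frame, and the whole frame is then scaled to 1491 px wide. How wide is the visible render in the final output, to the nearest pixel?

1392 px

Fitted into 752×423, the render spans the height; its width is 423 × 1.660 ≈ 702.18 px.
Resizing to 1491 px wide multiplies everything by 1.9827: 702.18 → 1392.22 px.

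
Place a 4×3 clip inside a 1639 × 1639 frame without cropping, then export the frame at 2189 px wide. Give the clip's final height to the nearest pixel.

At 1639×1639 the clip is width-limited, so height = 1639 × 3/4 ≈ 1229.25 px.
Resizing to 2189 px wide multiplies everything by 1.3356: 1229.25 → 1641.75 px.

1642 px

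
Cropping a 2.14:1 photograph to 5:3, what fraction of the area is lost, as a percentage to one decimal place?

22.1%

5:3 is narrower than 2.14:1, so the crop keeps the full height and trims the width.
Fraction kept = (1.667)/(2.140) ≈ 77.88%, so 22.12% is lost.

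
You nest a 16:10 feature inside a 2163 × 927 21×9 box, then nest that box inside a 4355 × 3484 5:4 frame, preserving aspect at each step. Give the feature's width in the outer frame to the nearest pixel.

2986 px

Inside the 2163×927 canvas the feature is height-limited at 1483.20 × 927.00.
Second fit — the 21×9 canvas into 4355×3484 spans the width: 4355.00 × 1866.43 (×2.0134 from 2163×927).
So the feature's width is 1483.20 × 2.0134 ≈ 2986.29.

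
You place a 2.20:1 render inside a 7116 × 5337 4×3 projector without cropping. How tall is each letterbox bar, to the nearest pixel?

2.20:1 (2.200) > 4×3 (1.333), so the render fills the width.
Content height = 7116 / 2.200 ≈ 3234.55 px.
Leftover height: 5337 − 3234.55 = 2102.45 px → 1051.23 each side.

1051 px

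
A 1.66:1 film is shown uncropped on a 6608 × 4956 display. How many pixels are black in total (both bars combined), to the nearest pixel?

1.66:1 (1.660) > 4×3 (1.333), so the film fills the width.
Content height = 6608 / 1.660 ≈ 3980.7229 px.
Leftover height: 4956 − 3980.7229 = 975.2771 px.
Bar area = 975.2771 × 6608 ≈ 6444631 px.

6444631 pixels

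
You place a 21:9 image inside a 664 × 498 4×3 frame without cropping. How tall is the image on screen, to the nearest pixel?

285 px

Since 2.333 > 1.333, the image is width-limited.
Content height = 664 × 9/21 ≈ 284.57 px.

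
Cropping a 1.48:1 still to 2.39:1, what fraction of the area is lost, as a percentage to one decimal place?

38.1%

2.39:1 is wider than 1.48:1, so the crop keeps the full width and trims the height.
Area ratio = (1.480)/(2.390) = 61.92%; the remaining 38.08% is cropped out.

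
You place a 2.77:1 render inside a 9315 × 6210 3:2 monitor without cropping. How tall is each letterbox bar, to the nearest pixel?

1424 px

2.77:1 is wider than 3:2, so it spans the full width.
Content height = 9315 / 2.770 ≈ 3362.82 px.
Black = 6210 − 3362.82 = 2847.18 px, or 1423.59 per bar.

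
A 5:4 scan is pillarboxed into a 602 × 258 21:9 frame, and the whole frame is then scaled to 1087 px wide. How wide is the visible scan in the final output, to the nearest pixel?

Fitted into 602×258, the scan spans the height; its width is 258 × 5/4 ≈ 322.50 px.
Scaling 602 → 1087 is ×1.8056, so the width becomes 322.50 × 1.8056 ≈ 582.32 px.

582 px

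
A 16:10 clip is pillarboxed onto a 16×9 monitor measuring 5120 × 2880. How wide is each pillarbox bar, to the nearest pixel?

256 px

16:10 (1.600) < 16×9 (1.778), so the clip fills the height.
Content width = 2880 × 16/10 ≈ 4608.00 px.
Black = 5120 − 4608.00 = 512.00 px, or 256.00 per bar.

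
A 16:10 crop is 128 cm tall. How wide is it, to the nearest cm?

At 16:10, 128 × 16/10 ≈ 204.80.

205 cm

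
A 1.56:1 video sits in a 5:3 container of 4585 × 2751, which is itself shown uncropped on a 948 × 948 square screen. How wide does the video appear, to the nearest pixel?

887 px

First fit — 1.56:1 into 4585×2751 spans the height: 4291.56 × 2751.00.
Second fit — the 5:3 canvas into 948×948 spans the width: 948.00 × 568.80 (×0.2068 from 4585×2751).
The video scales with it: width 4291.56 × 0.2068 ≈ 887.33.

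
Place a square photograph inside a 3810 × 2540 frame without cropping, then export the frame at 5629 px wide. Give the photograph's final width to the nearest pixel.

3753 px

Fitted into 3810×2540, the photograph spans the height; its width is 2540 × 1/1 ≈ 2540.00 px.
Scaling 3810 → 5629 is ×1.4774, so the width becomes 2540.00 × 1.4774 ≈ 3752.67 px.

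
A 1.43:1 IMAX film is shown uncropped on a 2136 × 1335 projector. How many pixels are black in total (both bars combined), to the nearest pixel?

302978 pixels

1.43:1 IMAX (1.430) < 16:10 (1.600), so the film fills the height.
Content width = 1335 × 1.430 ≈ 1909.0500 px.
Leftover width: 2136 − 1909.0500 = 226.9500 px.
Across the 1335-px span: 226.9500 × 1335 ≈ 302978 px.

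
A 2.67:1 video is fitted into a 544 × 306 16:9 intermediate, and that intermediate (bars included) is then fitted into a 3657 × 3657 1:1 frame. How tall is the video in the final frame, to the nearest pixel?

1370 px

First fit — 2.67:1 into 544×306 spans the width: 544.00 × 203.75.
16:9 in 3657×3657: fills the width, so the intermediate becomes 3657.00 × 2057.06 — a scale of ×6.7224.
The video scales with it: height 203.75 × 6.7224 ≈ 1369.66.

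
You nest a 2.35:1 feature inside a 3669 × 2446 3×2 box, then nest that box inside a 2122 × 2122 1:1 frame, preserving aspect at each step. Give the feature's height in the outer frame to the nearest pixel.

First fit — 2.35:1 into 3669×2446 spans the width: 3669.00 × 1561.28.
Second fit — the 3×2 canvas into 2122×2122 spans the width: 2122.00 × 1414.67 (×0.5784 from 3669×2446).
The feature scales with it: height 1561.28 × 0.5784 ≈ 902.98.

903 px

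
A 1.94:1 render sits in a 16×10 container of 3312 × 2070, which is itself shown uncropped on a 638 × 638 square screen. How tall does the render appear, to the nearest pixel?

Inside the 3312×2070 canvas the render is width-limited at 3312.00 × 1707.22.
Second fit — the 16×10 canvas into 638×638 spans the width: 638.00 × 398.75 (×0.1926 from 3312×2070).
So the render's height is 1707.22 × 0.1926 ≈ 328.87.

329 px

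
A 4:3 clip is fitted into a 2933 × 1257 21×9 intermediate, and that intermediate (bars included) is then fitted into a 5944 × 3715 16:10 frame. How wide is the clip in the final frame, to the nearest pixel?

3397 px

4:3 in 2933×1257: fills the height, so the clip is 1676.00 × 1257.00.
The 21×9 canvas is width-limited in 5944×3715, giving 5944.00 × 2547.43; scale factor 2.0266.
So the clip's width is 1676.00 × 2.0266 ≈ 3396.57.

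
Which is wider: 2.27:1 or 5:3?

2.27 and 5:3 = 1.667; 2.27 > 1.667.

2.27:1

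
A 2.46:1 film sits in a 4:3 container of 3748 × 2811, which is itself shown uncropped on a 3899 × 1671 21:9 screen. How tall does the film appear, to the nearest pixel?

906 px

2.46:1 in 3748×2811: fills the width, so the film is 3748.00 × 1523.58.
The 4:3 canvas is height-limited in 3899×1671, giving 2228.00 × 1671.00; scale factor 0.5945.
The film scales with it: height 1523.58 × 0.5945 ≈ 905.69.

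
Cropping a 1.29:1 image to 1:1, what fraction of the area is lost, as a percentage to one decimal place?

22.5%

Going from 1.29:1 to 1:1 means cutting width while keeping height.
(1.000)/(1.290) ≈ 0.775 of the area survives, leaving 22.48% discarded.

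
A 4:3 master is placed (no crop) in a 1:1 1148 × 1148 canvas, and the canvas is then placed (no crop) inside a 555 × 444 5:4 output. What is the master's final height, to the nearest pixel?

333 px

4:3 in 1148×1148: fills the width, so the master is 1148.00 × 861.00.
1:1 in 555×444: fills the height, so the intermediate becomes 444.00 × 444.00 — a scale of ×0.3868.
So the master's height is 861.00 × 0.3868 ≈ 333.00.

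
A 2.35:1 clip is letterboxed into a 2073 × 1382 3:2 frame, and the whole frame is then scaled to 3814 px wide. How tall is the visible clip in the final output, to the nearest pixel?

In the 2073×1382 frame the clip fills the width: height = 2073 / 2.350 ≈ 882.13 px.
The frame scales by 3814/2073 = 1.8398; 882.13 × 1.8398 ≈ 1622.98 px.

1623 px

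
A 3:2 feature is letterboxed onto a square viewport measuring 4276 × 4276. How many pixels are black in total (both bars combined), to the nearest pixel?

6094725 pixels

Since 1.500 > 1.000, the feature is width-limited.
That makes the image 2850.6667 px tall (4276 × 2/3).
Black = 4276 − 2850.6667 = 1425.3333 px.
Bar area = 1425.3333 × 4276 ≈ 6094725 px.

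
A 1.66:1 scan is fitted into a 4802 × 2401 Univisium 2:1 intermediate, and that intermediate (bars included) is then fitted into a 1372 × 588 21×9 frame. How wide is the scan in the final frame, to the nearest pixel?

976 px

1.66:1 in 4802×2401: fills the height, so the scan is 3985.66 × 2401.00.
The Univisium 2:1 canvas is height-limited in 1372×588, giving 1176.00 × 588.00; scale factor 0.2449.
The scan scales with it: width 3985.66 × 0.2449 ≈ 976.08.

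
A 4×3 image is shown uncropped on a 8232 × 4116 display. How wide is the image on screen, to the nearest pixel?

Since 1.333 < 2.000, the image is height-limited.
The image is 4116 × 4/3 ≈ 5488.00 px wide.

5488 px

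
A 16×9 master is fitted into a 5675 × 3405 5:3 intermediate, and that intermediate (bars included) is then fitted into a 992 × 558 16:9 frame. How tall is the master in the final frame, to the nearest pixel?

523 px

16×9 in 5675×3405: fills the width, so the master is 5675.00 × 3192.19.
Second fit — the 5:3 canvas into 992×558 spans the height: 930.00 × 558.00 (×0.1639 from 5675×3405).
The master scales with it: height 3192.19 × 0.1639 ≈ 523.12.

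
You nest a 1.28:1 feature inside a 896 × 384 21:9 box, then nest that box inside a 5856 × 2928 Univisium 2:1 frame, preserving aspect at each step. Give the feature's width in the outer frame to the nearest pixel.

3212 px

Inside the 896×384 canvas the feature is height-limited at 491.52 × 384.00.
The 21:9 canvas is width-limited in 5856×2928, giving 5856.00 × 2509.71; scale factor 6.5357.
The feature scales with it: width 491.52 × 6.5357 ≈ 3212.43.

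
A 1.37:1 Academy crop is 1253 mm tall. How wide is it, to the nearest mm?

1253 × 1.370 = 1716.61.

1717 mm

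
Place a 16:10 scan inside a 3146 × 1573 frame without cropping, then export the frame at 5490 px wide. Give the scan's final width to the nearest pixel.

4392 px

At 3146×1573 the scan is height-limited, so width = 1573 × 16/10 ≈ 2516.80 px.
Resizing to 5490 px wide multiplies everything by 1.7451: 2516.80 → 4392.00 px.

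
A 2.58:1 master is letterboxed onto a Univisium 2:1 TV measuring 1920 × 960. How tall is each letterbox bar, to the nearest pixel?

108 px

2.58:1 is wider than Univisium 2:1, so it spans the full width.
The master is 1920 / 2.580 ≈ 744.19 px tall.
960 − 744.19 = 215.81 px of bars (107.91 each).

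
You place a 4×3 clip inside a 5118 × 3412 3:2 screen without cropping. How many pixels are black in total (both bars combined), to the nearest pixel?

1940291 pixels

4×3 is narrower than 3:2, so it spans the full height.
Content width = 3412 × 4/3 ≈ 4549.3333 px.
Black = 5118 − 4549.3333 = 568.6667 px.
Bar area = 568.6667 × 3412 ≈ 1940291 px.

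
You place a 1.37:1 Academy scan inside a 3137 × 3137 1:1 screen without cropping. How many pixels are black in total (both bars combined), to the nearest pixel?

1.37:1 Academy (1.370) > 1:1 (1.000), so the scan fills the width.
The scan is 3137 / 1.370 ≈ 2289.7810 px tall.
Leftover height: 3137 − 2289.7810 = 847.2190 px.
Across the 3137-px span: 847.2190 × 3137 ≈ 2657726 px.

2657726 pixels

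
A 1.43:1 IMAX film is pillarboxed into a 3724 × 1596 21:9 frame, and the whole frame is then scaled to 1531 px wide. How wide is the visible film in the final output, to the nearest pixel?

In the 3724×1596 frame the film fills the height: width = 1596 × 1.430 ≈ 2282.28 px.
Resizing to 1531 px wide multiplies everything by 0.4111: 2282.28 → 938.28 px.

938 px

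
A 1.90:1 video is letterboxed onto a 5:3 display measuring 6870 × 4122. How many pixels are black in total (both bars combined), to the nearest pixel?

1.90:1 is wider than 5:3, so it spans the full width.
The video is 6870 / 1.900 ≈ 3615.7895 px tall.
4122 − 3615.7895 = 506.2105 px of bars.
Bar area = 506.2105 × 6870 ≈ 3477666 px.

3477666 pixels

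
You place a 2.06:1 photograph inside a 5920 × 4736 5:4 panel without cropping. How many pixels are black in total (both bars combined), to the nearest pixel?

11024304 pixels

2.06:1 is wider than 5:4, so it spans the full width.
That makes the image 2873.7864 px tall (5920 / 2.060).
Leftover height: 4736 − 2873.7864 = 1862.2136 px.
Bar area = 1862.2136 × 5920 ≈ 11024304 px.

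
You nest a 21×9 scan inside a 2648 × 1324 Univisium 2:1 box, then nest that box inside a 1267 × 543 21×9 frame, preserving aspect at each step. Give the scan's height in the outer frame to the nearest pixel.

465 px

First fit — 21×9 into 2648×1324 spans the width: 2648.00 × 1134.86.
The Univisium 2:1 canvas is height-limited in 1267×543, giving 1086.00 × 543.00; scale factor 0.4101.
So the scan's height is 1134.86 × 0.4101 ≈ 465.43.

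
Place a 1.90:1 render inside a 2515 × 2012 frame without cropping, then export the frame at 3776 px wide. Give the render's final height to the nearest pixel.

1987 px

In the 2515×2012 frame the render fills the width: height = 2515 / 1.900 ≈ 1323.68 px.
The frame scales by 3776/2515 = 1.5014; 1323.68 × 1.5014 ≈ 1987.37 px.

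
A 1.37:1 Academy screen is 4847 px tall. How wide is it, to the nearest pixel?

At 1.37:1 Academy, 4847 × 1.370 ≈ 6640.39.

6640 px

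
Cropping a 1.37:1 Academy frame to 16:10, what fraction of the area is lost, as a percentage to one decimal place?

14.4%

The width stays; only height is cut (since 16:10 is wider than 1.37:1 Academy).
Fraction kept = (1.370)/(1.600) ≈ 85.62%, so 14.38% is lost.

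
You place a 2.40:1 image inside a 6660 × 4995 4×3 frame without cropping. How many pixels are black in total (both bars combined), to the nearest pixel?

14785200 pixels

2.40:1 is wider than 4×3, so it spans the full width.
That makes the image 2775.0000 px tall (6660 / 2.400).
Black = 4995 − 2775.0000 = 2220.0000 px.
Bar area = 2220.0000 × 6660 ≈ 14785200 px.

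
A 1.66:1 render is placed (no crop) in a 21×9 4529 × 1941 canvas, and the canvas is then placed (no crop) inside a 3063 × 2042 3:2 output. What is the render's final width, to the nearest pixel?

2179 px

1.66:1 in 4529×1941: fills the height, so the render is 3222.06 × 1941.00.
The 21×9 canvas is width-limited in 3063×2042, giving 3063.00 × 1312.71; scale factor 0.6763.
The render scales with it: width 3222.06 × 0.6763 ≈ 2179.11.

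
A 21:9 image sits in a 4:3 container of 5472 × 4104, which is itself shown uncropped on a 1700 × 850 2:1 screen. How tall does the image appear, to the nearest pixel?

Inside the 5472×4104 canvas the image is width-limited at 5472.00 × 2345.14.
4:3 in 1700×850: fills the height, so the intermediate becomes 1133.33 × 850.00 — a scale of ×0.2071.
The image scales with it: height 2345.14 × 0.2071 ≈ 485.71.

486 px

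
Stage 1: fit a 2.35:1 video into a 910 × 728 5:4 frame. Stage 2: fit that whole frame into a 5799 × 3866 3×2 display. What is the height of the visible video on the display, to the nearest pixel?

Inside the 910×728 canvas the video is width-limited at 910.00 × 387.23.
5:4 in 5799×3866: fills the height, so the intermediate becomes 4832.50 × 3866.00 — a scale of ×5.3104.
So the video's height is 387.23 × 5.3104 ≈ 2056.38.

2056 px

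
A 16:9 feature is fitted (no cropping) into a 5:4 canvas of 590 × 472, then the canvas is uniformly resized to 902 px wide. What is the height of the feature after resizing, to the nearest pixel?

At 590×472 the feature is width-limited, so height = 590 × 9/16 ≈ 331.88 px.
The frame scales by 902/590 = 1.5288; 331.88 × 1.5288 ≈ 507.38 px.

507 px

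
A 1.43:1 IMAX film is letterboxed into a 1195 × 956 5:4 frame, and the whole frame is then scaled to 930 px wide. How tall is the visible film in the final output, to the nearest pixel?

650 px

Fitted into 1195×956, the film spans the width; its height is 1195 / 1.430 ≈ 835.66 px.
Scaling 1195 → 930 is ×0.7782, so the height becomes 835.66 × 0.7782 ≈ 650.35 px.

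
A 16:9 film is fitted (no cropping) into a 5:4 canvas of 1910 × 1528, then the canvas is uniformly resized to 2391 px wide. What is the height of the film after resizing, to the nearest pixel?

At 1910×1528 the film is width-limited, so height = 1910 × 9/16 ≈ 1074.38 px.
The frame scales by 2391/1910 = 1.2518; 1074.38 × 1.2518 ≈ 1344.94 px.

1345 px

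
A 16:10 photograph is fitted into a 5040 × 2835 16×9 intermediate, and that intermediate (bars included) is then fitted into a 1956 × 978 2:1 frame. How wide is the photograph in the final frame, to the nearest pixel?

1565 px

Inside the 5040×2835 canvas the photograph is height-limited at 4536.00 × 2835.00.
The 16×9 canvas is height-limited in 1956×978, giving 1738.67 × 978.00; scale factor 0.3450.
Applying the same ×0.3450: 4536.00 → 1564.80.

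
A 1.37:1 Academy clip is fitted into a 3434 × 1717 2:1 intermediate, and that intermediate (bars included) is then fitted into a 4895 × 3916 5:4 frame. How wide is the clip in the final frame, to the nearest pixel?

3353 px

First fit — 1.37:1 Academy into 3434×1717 spans the height: 2352.29 × 1717.00.
2:1 in 4895×3916: fills the width, so the intermediate becomes 4895.00 × 2447.50 — a scale of ×1.4255.
The clip scales with it: width 2352.29 × 1.4255 ≈ 3353.07.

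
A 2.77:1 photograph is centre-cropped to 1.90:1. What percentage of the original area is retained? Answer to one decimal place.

The height stays; only width is cut (since 1.90:1 is narrower than 2.77:1).
Fraction kept = (1.900)/(2.770) ≈ 68.59%.

68.6%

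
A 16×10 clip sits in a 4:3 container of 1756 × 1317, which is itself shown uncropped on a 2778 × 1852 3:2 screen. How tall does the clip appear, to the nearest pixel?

16×10 in 1756×1317: fills the width, so the clip is 1756.00 × 1097.50.
4:3 in 2778×1852: fills the height, so the intermediate becomes 2469.33 × 1852.00 — a scale of ×1.4062.
Applying the same ×1.4062: 1097.50 → 1543.33.

1543 px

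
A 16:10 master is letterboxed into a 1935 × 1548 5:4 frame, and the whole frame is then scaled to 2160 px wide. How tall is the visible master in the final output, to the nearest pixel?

At 1935×1548 the master is width-limited, so height = 1935 × 10/16 ≈ 1209.38 px.
Scaling 1935 → 2160 is ×1.1163, so the height becomes 1209.38 × 1.1163 ≈ 1350.00 px.

1350 px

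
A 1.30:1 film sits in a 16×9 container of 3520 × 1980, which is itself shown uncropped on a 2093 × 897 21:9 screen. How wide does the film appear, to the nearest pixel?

1166 px

1.30:1 in 3520×1980: fills the height, so the film is 2574.00 × 1980.00.
16×9 in 2093×897: fills the height, so the intermediate becomes 1594.67 × 897.00 — a scale of ×0.4530.
Applying the same ×0.4530: 2574.00 → 1166.10.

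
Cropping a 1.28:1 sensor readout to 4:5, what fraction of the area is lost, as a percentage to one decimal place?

37.5%

The height stays; only width is cut (since 4:5 is narrower than 1.28:1).
(0.800)/(1.280) ≈ 0.625 of the area survives, leaving 37.50% discarded.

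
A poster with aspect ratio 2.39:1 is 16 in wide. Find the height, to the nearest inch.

Height = 16 / 2.390 = 6.69.

7 in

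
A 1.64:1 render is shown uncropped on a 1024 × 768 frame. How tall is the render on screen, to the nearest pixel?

624 px

1.64:1 (1.640) > 4:3 (1.333), so the render fills the width.
Content height = 1024 / 1.640 ≈ 624.39 px.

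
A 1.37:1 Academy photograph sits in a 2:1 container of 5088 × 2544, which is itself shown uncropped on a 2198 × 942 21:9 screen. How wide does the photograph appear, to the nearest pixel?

1.37:1 Academy in 5088×2544: fills the height, so the photograph is 3485.28 × 2544.00.
Second fit — the 2:1 canvas into 2198×942 spans the height: 1884.00 × 942.00 (×0.3703 from 5088×2544).
Applying the same ×0.3703: 3485.28 → 1290.54.

1291 px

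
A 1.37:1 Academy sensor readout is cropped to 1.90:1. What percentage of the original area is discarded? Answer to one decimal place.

27.9%

1.90:1 is wider than 1.37:1 Academy, so the crop keeps the full width and trims the height.
Fraction kept = (1.370)/(1.900) ≈ 72.11%, so 27.89% is lost.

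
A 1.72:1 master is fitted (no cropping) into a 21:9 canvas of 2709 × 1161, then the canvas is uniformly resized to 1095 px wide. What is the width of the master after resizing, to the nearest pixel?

Fitted into 2709×1161, the master spans the height; its width is 1161 × 1.720 ≈ 1996.92 px.
Resizing to 1095 px wide multiplies everything by 0.4042: 1996.92 → 807.17 px.

807 px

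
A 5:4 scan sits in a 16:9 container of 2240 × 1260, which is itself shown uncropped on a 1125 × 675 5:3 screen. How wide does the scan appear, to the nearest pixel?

First fit — 5:4 into 2240×1260 spans the height: 1575.00 × 1260.00.
Second fit — the 16:9 canvas into 1125×675 spans the width: 1125.00 × 632.81 (×0.5022 from 2240×1260).
Applying the same ×0.5022: 1575.00 → 791.02.

791 px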